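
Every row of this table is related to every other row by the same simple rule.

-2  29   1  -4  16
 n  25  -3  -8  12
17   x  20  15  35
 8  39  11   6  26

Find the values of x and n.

x = 48, n = -6

The difference between any two rows is the same in every column — this is an addition table with the headers hidden.
Row 3 minus row 1 is 35 − 16 = 19, so its entry in column 2 is 29 + 19 = 48.
Row 2 minus row 1 is 12 − 16 = -4, so its entry in column 1 is -2 + (-4) = -6.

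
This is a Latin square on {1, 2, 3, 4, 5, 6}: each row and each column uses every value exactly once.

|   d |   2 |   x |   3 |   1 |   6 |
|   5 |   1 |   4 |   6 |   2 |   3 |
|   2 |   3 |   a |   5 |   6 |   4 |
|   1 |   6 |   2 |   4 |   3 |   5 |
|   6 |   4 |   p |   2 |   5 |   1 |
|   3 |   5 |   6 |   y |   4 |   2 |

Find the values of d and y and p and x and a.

At (row 1, col 1): column 1 already has {1, 2, 3, 5, 6}, so the value is 4.
For row 5, column 3: row 5 already has {1, 2, 4, 5, 6}; that leaves 3.
Cell (1,3): row 1 already has {1, 2, 3, 4, 6} → 5.
At (row 3, col 3): row 3 already has {2, 3, 4, 5, 6}, so the value is 1.
For row 6, column 4: row 6 already has {2, 3, 4, 5, 6}; that leaves 1.

d = 4, y = 1, p = 3, x = 5, a = 1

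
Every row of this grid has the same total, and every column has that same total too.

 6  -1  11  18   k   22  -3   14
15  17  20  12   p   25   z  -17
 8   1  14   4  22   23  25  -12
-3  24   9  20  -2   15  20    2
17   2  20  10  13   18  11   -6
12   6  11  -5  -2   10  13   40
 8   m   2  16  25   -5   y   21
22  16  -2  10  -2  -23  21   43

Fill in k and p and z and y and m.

k = 18, p = 13, z = 0, y = -2, m = 20

Rows 3 and 4 both sum to 85, so that's the common total.
Row 1 has 6 − 1 + 11 + 18 + 22 − 3 + 14 = 67; the blank must be 85 − 67 = 18.
Column 2 has -1 + 17 + 1 + 24 + 2 + 6 + 16 = 65; the blank must be 85 − 65 = 20.
Column 5 has 18 + 22 − 2 + 13 − 2 + 25 − 2 = 72; the blank must be 85 − 72 = 13.
Row 7 has 8 + 20 + 2 + 16 + 25 − 5 + 21 = 87; the blank must be 85 − 87 = -2.
Row 2 has 15 + 17 + 20 + 12 + 13 + 25 − 17 = 85; the blank must be 85 − 85 = 0.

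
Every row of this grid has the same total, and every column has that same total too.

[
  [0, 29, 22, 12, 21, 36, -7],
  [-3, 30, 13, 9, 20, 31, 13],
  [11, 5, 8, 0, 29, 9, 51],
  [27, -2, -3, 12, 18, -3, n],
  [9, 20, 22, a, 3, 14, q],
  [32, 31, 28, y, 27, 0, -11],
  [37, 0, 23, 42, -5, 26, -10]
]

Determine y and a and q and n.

y = 6, a = 32, q = 13, n = 64

Rows 1 and 2 both sum to 113, so that's the common total.
The known cells in row 6 total 107, leaving 113 − 107 = 6 for the blank.
The known cells in row 4 total 49, leaving 113 − 49 = 64 for the blank.
The known cells in column 7 total 100, leaving 113 − 100 = 13 for the blank.
The known cells in row 5 total 81, leaving 113 − 81 = 32 for the blank.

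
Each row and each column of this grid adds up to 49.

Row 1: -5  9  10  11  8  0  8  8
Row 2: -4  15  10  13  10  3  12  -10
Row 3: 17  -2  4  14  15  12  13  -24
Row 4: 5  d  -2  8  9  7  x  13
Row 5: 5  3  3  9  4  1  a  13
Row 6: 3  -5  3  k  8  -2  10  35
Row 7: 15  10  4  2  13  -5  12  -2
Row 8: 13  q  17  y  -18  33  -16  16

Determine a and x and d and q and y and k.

a = 11, x = -1, d = 10, q = 9, y = -5, k = -3

The known cells in row 5 total 38, leaving 49 − 38 = 11 for the blank.
The known cells in column 7 total 50, leaving 49 − 50 = -1 for the blank.
The known cells in row 4 total 39, leaving 49 − 39 = 10 for the blank.
The known cells in column 2 total 40, leaving 49 − 40 = 9 for the blank.
The known cells in row 8 total 54, leaving 49 − 54 = -5 for the blank.
The known cells in row 6 total 52, leaving 49 − 52 = -3 for the blank.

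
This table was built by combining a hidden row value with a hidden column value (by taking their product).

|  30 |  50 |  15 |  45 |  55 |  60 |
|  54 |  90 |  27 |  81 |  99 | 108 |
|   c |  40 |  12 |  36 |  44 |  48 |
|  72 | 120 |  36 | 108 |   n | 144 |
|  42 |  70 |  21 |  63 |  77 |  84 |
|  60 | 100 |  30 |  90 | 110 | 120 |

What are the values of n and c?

n = 132, c = 24

Each row is a constant multiple of every other row — this is a multiplication table with the headers hidden.
Row 4 is 120/50 = 12/5 times row 1, so its entry in column 5 is 55 × 12/5 = 132.
Row 3 is 40/50 = 4/5 times row 1, so its entry in column 1 is 30 × 4/5 = 24.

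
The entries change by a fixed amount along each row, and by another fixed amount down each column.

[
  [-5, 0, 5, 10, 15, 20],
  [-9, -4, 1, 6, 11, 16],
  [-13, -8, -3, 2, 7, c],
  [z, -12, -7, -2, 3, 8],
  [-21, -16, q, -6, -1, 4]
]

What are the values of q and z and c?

q = -11, z = -17, c = 12

Along each row the entries change by 5 per step; down each column they change by -4.
Row 5: from -21 at column 1, stepping by 5 to column 3 gives -11.
Row 4: from -12 at column 2, stepping by 5 to column 1 gives -17.
Row 3: from -13 at column 1, stepping by 5 to column 6 gives 12.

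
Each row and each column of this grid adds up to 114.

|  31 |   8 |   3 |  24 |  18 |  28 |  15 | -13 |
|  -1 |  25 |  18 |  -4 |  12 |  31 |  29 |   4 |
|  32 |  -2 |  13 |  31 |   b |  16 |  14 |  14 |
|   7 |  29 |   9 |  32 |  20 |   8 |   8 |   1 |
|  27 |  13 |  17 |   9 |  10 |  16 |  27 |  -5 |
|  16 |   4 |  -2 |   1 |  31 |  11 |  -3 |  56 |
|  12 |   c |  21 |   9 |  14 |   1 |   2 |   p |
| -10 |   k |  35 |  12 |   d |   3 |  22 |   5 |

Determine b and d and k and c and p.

Row 3: 32 − 2 + 13 + 31 + 16 + 14 + 14 = 118, so its missing entry is 114 − 118 = -4.
Column 5: 18 + 12 − 4 + 20 + 10 + 31 + 14 = 101, so its missing entry is 114 − 101 = 13.
Row 8: -10 + 35 + 12 + 13 + 3 + 22 + 5 = 80, so its missing entry is 114 − 80 = 34.
Column 2: 8 + 25 − 2 + 29 + 13 + 4 + 34 = 111, so its missing entry is 114 − 111 = 3.
Row 7: 12 + 3 + 21 + 9 + 14 + 1 + 2 = 62, so its missing entry is 114 − 62 = 52.

b = -4, d = 13, k = 34, c = 3, p = 52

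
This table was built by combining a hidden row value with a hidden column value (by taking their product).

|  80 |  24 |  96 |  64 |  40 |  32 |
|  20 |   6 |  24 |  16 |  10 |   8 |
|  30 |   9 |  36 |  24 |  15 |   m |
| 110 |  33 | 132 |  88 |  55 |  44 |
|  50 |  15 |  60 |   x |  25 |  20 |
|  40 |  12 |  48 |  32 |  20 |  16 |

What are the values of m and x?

m = 12, x = 40

Each row is a constant multiple of every other row — this is a multiplication table with the headers hidden.
Row 3 is 9/24 = 3/8 times row 1, so its entry in column 6 is 32 × 3/8 = 12.
Row 5 is 15/24 = 5/8 times row 1, so its entry in column 4 is 64 × 5/8 = 40.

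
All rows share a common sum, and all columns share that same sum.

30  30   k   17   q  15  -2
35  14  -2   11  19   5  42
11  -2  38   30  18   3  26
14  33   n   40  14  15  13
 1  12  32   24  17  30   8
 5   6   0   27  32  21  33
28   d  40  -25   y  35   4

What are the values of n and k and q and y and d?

Rows 2 and 3 both sum to 124, so that's the common total.
The known cells in column 2 total 93, leaving 124 − 93 = 31 for the blank.
The known cells in row 7 total 113, leaving 124 − 113 = 11 for the blank.
The known cells in column 5 total 111, leaving 124 − 111 = 13 for the blank.
The known cells in row 1 total 103, leaving 124 − 103 = 21 for the blank.
The known cells in row 4 total 129, leaving 124 − 129 = -5 for the blank.

n = -5, k = 21, q = 13, y = 11, d = 31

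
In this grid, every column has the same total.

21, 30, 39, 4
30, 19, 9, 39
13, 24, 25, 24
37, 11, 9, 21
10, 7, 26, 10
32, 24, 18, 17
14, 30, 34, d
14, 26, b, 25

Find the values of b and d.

b = 11, d = 31

Columns 1 and 2 both add up to 171, so every column sums to 171.
Column 3: 39 + 9 + 25 + 9 + 26 + 18 + 34 = 160, so the missing entry is 171 − 160 = 11.
Column 4: 4 + 39 + 24 + 21 + 10 + 17 + 25 = 140, so the missing entry is 171 − 140 = 31.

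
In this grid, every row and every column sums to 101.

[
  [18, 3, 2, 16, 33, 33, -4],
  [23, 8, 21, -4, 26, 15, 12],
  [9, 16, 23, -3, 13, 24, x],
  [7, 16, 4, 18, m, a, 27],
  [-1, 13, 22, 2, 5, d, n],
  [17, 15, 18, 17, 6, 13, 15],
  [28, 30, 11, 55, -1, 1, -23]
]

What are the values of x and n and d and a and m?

Column 5 has 33 + 26 + 13 + 5 + 6 − 1 = 82; the blank must be 101 − 82 = 19.
Row 3 has 9 + 16 + 23 − 3 + 13 + 24 = 82; the blank must be 101 − 82 = 19.
Column 7 has -4 + 12 + 19 + 27 + 15 − 23 = 46; the blank must be 101 − 46 = 55.
Row 5 has -1 + 13 + 22 + 2 + 5 + 55 = 96; the blank must be 101 − 96 = 5.
Row 4 has 7 + 16 + 4 + 18 + 19 + 27 = 91; the blank must be 101 − 91 = 10.

x = 19, n = 55, d = 5, a = 10, m = 19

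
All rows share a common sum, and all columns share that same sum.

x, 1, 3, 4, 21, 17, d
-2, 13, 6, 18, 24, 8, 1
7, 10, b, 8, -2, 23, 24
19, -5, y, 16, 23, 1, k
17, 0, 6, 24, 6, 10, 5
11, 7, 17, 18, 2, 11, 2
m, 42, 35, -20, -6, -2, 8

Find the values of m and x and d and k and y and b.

m = 11, x = 5, d = 17, k = 11, y = 3, b = -2

Rows 2 and 5 both sum to 68, so that's the common total.
Row 7 has 42 + 35 − 20 − 6 − 2 + 8 = 57; the blank must be 68 − 57 = 11.
Row 3 has 7 + 10 + 8 − 2 + 23 + 24 = 70; the blank must be 68 − 70 = -2.
Column 1 has -2 + 7 + 19 + 17 + 11 + 11 = 63; the blank must be 68 − 63 = 5.
Row 1 has 5 + 1 + 3 + 4 + 21 + 17 = 51; the blank must be 68 − 51 = 17.
Column 7 has 17 + 1 + 24 + 5 + 2 + 8 = 57; the blank must be 68 − 57 = 11.
Row 4 has 19 − 5 + 16 + 23 + 1 + 11 = 65; the blank must be 68 − 65 = 3.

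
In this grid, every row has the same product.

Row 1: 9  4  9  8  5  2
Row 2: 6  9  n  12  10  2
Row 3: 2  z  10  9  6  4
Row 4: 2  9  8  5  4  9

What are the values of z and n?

z = 6, n = 2

Rows 1 and 4 each multiply to 25920, so every row has product 25920.
Row 3: 2×10×9×6×4 = 4320, so the missing entry is 25920 ÷ 4320 = 6.
Row 2: 6×9×12×10×2 = 12960, so the missing entry is 25920 ÷ 12960 = 2.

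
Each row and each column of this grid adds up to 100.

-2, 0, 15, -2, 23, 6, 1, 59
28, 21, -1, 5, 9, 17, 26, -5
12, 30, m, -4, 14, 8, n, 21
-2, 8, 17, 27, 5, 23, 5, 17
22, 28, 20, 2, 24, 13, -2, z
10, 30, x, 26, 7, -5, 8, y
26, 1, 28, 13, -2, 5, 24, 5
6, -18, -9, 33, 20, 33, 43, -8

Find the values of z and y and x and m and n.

The known cells in column 7 total 105, leaving 100 − 105 = -5 for the blank.
The known cells in row 3 total 76, leaving 100 − 76 = 24 for the blank.
The known cells in row 5 total 107, leaving 100 − 107 = -7 for the blank.
The known cells in column 8 total 82, leaving 100 − 82 = 18 for the blank.
The known cells in row 6 total 94, leaving 100 − 94 = 6 for the blank.

z = -7, y = 18, x = 6, m = 24, n = -5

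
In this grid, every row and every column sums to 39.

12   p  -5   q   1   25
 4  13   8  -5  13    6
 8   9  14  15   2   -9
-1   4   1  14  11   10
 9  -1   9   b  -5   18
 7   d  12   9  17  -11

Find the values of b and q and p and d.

b = 9, q = -3, p = 9, d = 5

The known cells in row 6 total 34, leaving 39 − 34 = 5 for the blank.
The known cells in column 2 total 30, leaving 39 − 30 = 9 for the blank.
The known cells in row 1 total 42, leaving 39 − 42 = -3 for the blank.
The known cells in row 5 total 30, leaving 39 − 30 = 9 for the blank.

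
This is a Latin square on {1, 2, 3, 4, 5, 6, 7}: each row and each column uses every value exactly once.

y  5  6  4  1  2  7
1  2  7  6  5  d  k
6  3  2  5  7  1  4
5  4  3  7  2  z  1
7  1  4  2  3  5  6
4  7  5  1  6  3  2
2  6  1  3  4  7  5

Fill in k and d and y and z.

Cell (2,7): column 7 already has {1, 2, 4, 5, 6, 7} → 3.
At (row 2, col 6): row 2 already has {1, 2, 3, 5, 6, 7}, so the value is 4.
At (row 4, col 6): row 4 already has {1, 2, 3, 4, 5, 7}, so the value is 6.
At (row 1, col 1): row 1 already has {1, 2, 4, 5, 6, 7}, so the value is 3.

k = 3, d = 4, y = 3, z = 6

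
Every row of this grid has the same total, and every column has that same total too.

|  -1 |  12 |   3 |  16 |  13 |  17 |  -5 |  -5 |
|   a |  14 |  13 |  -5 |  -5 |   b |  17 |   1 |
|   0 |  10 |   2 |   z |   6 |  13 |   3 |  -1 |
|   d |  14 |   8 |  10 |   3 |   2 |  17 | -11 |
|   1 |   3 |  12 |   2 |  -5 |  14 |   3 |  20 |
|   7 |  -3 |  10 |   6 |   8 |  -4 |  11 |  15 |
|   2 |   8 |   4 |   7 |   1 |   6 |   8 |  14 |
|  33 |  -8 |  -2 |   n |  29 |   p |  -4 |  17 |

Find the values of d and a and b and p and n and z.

d = 7, a = 1, b = 14, p = -12, n = -3, z = 17

Rows 1 and 5 both sum to 50, so that's the common total.
Row 4: 14 + 8 + 10 + 3 + 2 + 17 − 11 = 43, so its missing entry is 50 − 43 = 7.
Row 3: 0 + 10 + 2 + 6 + 13 + 3 − 1 = 33, so its missing entry is 50 − 33 = 17.
Column 4: 16 − 5 + 17 + 10 + 2 + 6 + 7 = 53, so its missing entry is 50 − 53 = -3.
Column 1: -1 + 0 + 7 + 1 + 7 + 2 + 33 = 49, so its missing entry is 50 − 49 = 1.
Row 2: 1 + 14 + 13 − 5 − 5 + 17 + 1 = 36, so its missing entry is 50 − 36 = 14.
Row 8: 33 − 8 − 2 − 3 + 29 − 4 + 17 = 62, so its missing entry is 50 − 62 = -12.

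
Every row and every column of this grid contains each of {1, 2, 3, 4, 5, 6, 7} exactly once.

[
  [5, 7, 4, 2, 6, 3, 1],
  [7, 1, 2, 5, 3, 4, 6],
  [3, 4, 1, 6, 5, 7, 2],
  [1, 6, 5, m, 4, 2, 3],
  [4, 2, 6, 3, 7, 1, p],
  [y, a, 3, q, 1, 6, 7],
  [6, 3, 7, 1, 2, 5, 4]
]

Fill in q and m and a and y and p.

q = 4, m = 7, a = 5, y = 2, p = 5

Cell (5,7): row 5 already has {1, 2, 3, 4, 6, 7} → 5.
Cell (6,2): column 2 already has {1, 2, 3, 4, 6, 7} → 5.
Cell (4,4): row 4 already has {1, 2, 3, 4, 5, 6} → 7.
At (row 6, col 1): column 1 already has {1, 3, 4, 5, 6, 7}, so the value is 2.
Cell (6,4): row 6 already has {1, 2, 3, 5, 6, 7} → 4.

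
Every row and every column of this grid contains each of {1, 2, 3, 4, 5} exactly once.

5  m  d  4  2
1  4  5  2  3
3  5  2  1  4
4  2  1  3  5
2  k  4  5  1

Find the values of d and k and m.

Cell (1,3): column 3 already has {1, 2, 4, 5} → 3.
At (row 1, col 2): row 1 already has {2, 3, 4, 5}, so the value is 1.
At (row 5, col 2): row 5 already has {1, 2, 4, 5}, so the value is 3.

d = 3, k = 3, m = 1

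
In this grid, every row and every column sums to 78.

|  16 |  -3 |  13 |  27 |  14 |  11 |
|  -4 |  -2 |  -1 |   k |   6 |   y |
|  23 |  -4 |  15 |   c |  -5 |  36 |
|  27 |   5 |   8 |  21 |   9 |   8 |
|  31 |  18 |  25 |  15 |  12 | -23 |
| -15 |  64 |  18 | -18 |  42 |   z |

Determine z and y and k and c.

Row 3: 23 − 4 + 15 − 5 + 36 = 65, so its missing entry is 78 − 65 = 13.
Row 6: -15 + 64 + 18 − 18 + 42 = 91, so its missing entry is 78 − 91 = -13.
Column 4: 27 + 13 + 21 + 15 − 18 = 58, so its missing entry is 78 − 58 = 20.
Row 2: -4 − 2 − 1 + 20 + 6 = 19, so its missing entry is 78 − 19 = 59.

z = -13, y = 59, k = 20, c = 13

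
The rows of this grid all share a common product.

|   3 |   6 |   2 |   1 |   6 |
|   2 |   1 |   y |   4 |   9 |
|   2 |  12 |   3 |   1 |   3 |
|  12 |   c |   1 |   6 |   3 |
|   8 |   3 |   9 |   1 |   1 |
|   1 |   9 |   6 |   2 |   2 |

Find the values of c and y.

c = 1, y = 3

Rows 3 and 6 each multiply to 216, so every row has product 216.
Row 4: 12×1×6×3 = 216, so the missing entry is 216 ÷ 216 = 1.
Row 2: 2×1×4×9 = 72, so the missing entry is 216 ÷ 72 = 3.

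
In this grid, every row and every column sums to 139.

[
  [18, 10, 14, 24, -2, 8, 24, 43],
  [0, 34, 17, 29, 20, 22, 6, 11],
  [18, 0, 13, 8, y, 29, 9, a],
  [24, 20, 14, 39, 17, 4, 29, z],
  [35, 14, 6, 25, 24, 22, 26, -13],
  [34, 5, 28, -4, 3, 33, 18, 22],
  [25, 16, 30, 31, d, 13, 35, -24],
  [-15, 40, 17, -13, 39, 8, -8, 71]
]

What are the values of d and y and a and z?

Row 4: 24 + 20 + 14 + 39 + 17 + 4 + 29 = 147, so its missing entry is 139 − 147 = -8.
Row 7: 25 + 16 + 30 + 31 + 13 + 35 − 24 = 126, so its missing entry is 139 − 126 = 13.
Column 5: -2 + 20 + 17 + 24 + 3 + 13 + 39 = 114, so its missing entry is 139 − 114 = 25.
Row 3: 18 + 0 + 13 + 8 + 25 + 29 + 9 = 102, so its missing entry is 139 − 102 = 37.

d = 13, y = 25, a = 37, z = -8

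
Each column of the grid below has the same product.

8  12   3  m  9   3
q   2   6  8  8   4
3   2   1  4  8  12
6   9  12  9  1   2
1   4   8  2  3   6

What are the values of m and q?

m = 3, q = 12

Columns 2 and 5 each multiply to 1728, so every column has product 1728.
Column 4: 8×4×9×2 = 576, so the missing entry is 1728 ÷ 576 = 3.
Column 1: 8×3×6×1 = 144, so the missing entry is 1728 ÷ 144 = 12.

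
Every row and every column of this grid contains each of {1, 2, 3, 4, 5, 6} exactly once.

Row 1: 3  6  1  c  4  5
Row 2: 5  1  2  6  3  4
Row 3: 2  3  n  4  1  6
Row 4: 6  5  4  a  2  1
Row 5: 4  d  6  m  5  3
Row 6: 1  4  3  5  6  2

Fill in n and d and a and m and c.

For row 1, column 4: row 1 already has {1, 3, 4, 5, 6}; that leaves 2.
Cell (4,4): row 4 already has {1, 2, 4, 5, 6} → 3.
At (row 5, col 4): column 4 already has {2, 3, 4, 5, 6}, so the value is 1.
At (row 3, col 3): row 3 already has {1, 2, 3, 4, 6}, so the value is 5.
At (row 5, col 2): row 5 already has {1, 3, 4, 5, 6}, so the value is 2.

n = 5, d = 2, a = 3, m = 1, c = 2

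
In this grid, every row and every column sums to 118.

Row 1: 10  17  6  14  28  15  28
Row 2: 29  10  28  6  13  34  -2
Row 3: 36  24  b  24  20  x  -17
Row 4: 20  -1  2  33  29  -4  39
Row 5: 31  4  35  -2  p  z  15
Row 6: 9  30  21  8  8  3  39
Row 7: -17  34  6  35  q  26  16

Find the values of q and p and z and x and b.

q = 18, p = 2, z = 33, x = 11, b = 20

Row 7 has -17 + 34 + 6 + 35 + 26 + 16 = 100; the blank must be 118 − 100 = 18.
Column 5 has 28 + 13 + 20 + 29 + 8 + 18 = 116; the blank must be 118 − 116 = 2.
Row 5 has 31 + 4 + 35 − 2 + 2 + 15 = 85; the blank must be 118 − 85 = 33.
Column 3 has 6 + 28 + 2 + 35 + 21 + 6 = 98; the blank must be 118 − 98 = 20.
Row 3 has 36 + 24 + 20 + 24 + 20 − 17 = 107; the blank must be 118 − 107 = 11.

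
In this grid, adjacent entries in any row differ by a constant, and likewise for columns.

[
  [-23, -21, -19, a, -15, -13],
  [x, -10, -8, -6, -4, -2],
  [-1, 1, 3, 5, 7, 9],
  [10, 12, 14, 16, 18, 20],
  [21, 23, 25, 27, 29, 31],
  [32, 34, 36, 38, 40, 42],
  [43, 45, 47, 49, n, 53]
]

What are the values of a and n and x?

Along each row the entries change by 2 per step; down each column they change by 11.
Row 1: from -23 at column 1, stepping by 2 to column 4 gives -17.
Row 7: from 43 at column 1, stepping by 2 to column 5 gives 51.
Row 2: from -10 at column 2, stepping by 2 to column 1 gives -12.

a = -17, n = 51, x = -12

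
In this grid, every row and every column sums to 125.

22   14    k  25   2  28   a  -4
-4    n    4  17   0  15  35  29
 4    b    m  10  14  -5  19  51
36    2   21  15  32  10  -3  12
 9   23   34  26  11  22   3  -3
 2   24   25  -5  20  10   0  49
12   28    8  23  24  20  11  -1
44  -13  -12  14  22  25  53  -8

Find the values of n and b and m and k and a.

n = 29, b = 18, m = 14, k = 31, a = 7

Row 2: -4 + 4 + 17 + 0 + 15 + 35 + 29 = 96, so its missing entry is 125 − 96 = 29.
Column 2: 14 + 29 + 2 + 23 + 24 + 28 − 13 = 107, so its missing entry is 125 − 107 = 18.
Column 7: 35 + 19 − 3 + 3 + 0 + 11 + 53 = 118, so its missing entry is 125 − 118 = 7.
Row 1: 22 + 14 + 25 + 2 + 28 + 7 − 4 = 94, so its missing entry is 125 − 94 = 31.
Row 3: 4 + 18 + 10 + 14 − 5 + 19 + 51 = 111, so its missing entry is 125 − 111 = 14.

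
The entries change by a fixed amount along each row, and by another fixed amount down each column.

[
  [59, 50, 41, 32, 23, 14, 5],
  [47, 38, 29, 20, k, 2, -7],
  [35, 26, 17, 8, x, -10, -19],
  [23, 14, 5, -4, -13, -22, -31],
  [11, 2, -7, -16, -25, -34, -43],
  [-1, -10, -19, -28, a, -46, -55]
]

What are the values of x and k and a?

Along each row the entries change by -9 per step; down each column they change by -12.
Row 3: from 35 at column 1, stepping by -9 to column 5 gives -1.
Row 2: from 47 at column 1, stepping by -9 to column 5 gives 11.
Row 6: from -1 at column 1, stepping by -9 to column 5 gives -37.

x = -1, k = 11, a = -37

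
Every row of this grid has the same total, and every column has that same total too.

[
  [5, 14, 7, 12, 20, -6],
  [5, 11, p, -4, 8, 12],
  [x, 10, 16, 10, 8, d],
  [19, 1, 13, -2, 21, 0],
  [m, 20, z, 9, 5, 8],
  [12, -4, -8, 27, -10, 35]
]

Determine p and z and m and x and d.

p = 20, z = 4, m = 6, x = 5, d = 3

Rows 1 and 4 both sum to 52, so that's the common total.
Row 2 has 5 + 11 − 4 + 8 + 12 = 32; the blank must be 52 − 32 = 20.
Column 3 has 7 + 20 + 16 + 13 − 8 = 48; the blank must be 52 − 48 = 4.
Row 5 has 20 + 4 + 9 + 5 + 8 = 46; the blank must be 52 − 46 = 6.
Column 1 has 5 + 5 + 19 + 6 + 12 = 47; the blank must be 52 − 47 = 5.
Row 3 has 5 + 10 + 16 + 10 + 8 = 49; the blank must be 52 − 49 = 3.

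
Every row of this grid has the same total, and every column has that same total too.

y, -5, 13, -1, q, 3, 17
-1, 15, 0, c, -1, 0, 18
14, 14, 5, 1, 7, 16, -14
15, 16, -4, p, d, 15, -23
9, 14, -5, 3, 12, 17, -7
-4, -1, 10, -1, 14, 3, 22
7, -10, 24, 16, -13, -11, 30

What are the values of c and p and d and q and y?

c = 12, p = 13, d = 11, q = 13, y = 3

Rows 3 and 5 both sum to 43, so that's the common total.
The known cells in column 1 total 40, leaving 43 − 40 = 3 for the blank.
The known cells in row 1 total 30, leaving 43 − 30 = 13 for the blank.
The known cells in column 5 total 32, leaving 43 − 32 = 11 for the blank.
The known cells in row 4 total 30, leaving 43 − 30 = 13 for the blank.
The known cells in row 2 total 31, leaving 43 − 31 = 12 for the blank.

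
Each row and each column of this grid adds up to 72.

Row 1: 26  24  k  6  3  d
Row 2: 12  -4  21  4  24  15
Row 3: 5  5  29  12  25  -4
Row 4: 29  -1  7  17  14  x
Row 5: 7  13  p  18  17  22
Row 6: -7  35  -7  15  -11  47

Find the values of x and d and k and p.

x = 6, d = -14, k = 27, p = -5

Row 5: 7 + 13 + 18 + 17 + 22 = 77, so its missing entry is 72 − 77 = -5.
Column 3: 21 + 29 + 7 − 5 − 7 = 45, so its missing entry is 72 − 45 = 27.
Row 4: 29 − 1 + 7 + 17 + 14 = 66, so its missing entry is 72 − 66 = 6.
Row 1: 26 + 24 + 27 + 6 + 3 = 86, so its missing entry is 72 − 86 = -14.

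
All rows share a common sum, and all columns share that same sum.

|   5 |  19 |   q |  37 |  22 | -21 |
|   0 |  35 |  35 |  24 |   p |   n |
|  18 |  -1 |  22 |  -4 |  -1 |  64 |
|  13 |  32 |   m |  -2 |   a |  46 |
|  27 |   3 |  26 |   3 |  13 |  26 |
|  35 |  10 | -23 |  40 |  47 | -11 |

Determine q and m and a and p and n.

q = 36, m = 2, a = 7, p = 10, n = -6

Rows 3 and 5 both sum to 98, so that's the common total.
Column 6 has -21 + 64 + 46 + 26 − 11 = 104; the blank must be 98 − 104 = -6.
Row 2 has 0 + 35 + 35 + 24 − 6 = 88; the blank must be 98 − 88 = 10.
Column 5 has 22 + 10 − 1 + 13 + 47 = 91; the blank must be 98 − 91 = 7.
Row 1 has 5 + 19 + 37 + 22 − 21 = 62; the blank must be 98 − 62 = 36.
Row 4 has 13 + 32 − 2 + 7 + 46 = 96; the blank must be 98 − 96 = 2.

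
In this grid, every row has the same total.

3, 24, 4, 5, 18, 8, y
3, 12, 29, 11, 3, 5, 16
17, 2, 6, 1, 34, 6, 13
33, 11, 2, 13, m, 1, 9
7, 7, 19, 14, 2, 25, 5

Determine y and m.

The complete rows each total 79.
Row 1 is missing 79 − 62 = 17 (since 3 + 24 + 4 + 5 + 18 + 8 = 62).
Row 4 is missing 79 − 69 = 10 (since 33 + 11 + 2 + 13 + 1 + 9 = 69).

y = 17, m = 10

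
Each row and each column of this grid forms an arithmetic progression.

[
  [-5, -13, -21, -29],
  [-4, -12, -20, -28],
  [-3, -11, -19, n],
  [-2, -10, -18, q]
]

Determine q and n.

q = -26, n = -27

Along each row the entries change by -8 per step; down each column they change by 1.
Row 4: from -2 at column 1, stepping by -8 to column 4 gives -26.
Row 3: from -3 at column 1, stepping by -8 to column 4 gives -27.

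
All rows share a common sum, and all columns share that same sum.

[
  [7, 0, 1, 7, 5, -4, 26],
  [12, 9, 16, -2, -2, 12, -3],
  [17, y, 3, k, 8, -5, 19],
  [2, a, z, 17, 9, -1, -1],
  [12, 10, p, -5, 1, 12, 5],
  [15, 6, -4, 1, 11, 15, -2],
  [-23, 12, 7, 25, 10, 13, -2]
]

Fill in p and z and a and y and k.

p = 7, z = 12, a = 4, y = 1, k = -1

Rows 1 and 2 both sum to 42, so that's the common total.
Row 5 has 12 + 10 − 5 + 1 + 12 + 5 = 35; the blank must be 42 − 35 = 7.
Column 4 has 7 − 2 + 17 − 5 + 1 + 25 = 43; the blank must be 42 − 43 = -1.
Row 3 has 17 + 3 − 1 + 8 − 5 + 19 = 41; the blank must be 42 − 41 = 1.
Column 2 has 0 + 9 + 1 + 10 + 6 + 12 = 38; the blank must be 42 − 38 = 4.
Row 4 has 2 + 4 + 17 + 9 − 1 − 1 = 30; the blank must be 42 − 30 = 12.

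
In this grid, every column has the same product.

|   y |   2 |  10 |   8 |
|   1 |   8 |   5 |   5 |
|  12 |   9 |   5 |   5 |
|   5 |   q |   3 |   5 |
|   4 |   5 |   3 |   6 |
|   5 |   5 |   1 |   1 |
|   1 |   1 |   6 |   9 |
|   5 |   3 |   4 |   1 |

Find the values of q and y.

q = 5, y = 9

Columns 3 and 4 each multiply to 54000, so every column has product 54000.
Column 2: 2×8×9×5×5×1×3 = 10800, so the missing entry is 54000 ÷ 10800 = 5.
Column 1: 1×12×5×4×5×1×5 = 6000, so the missing entry is 54000 ÷ 6000 = 9.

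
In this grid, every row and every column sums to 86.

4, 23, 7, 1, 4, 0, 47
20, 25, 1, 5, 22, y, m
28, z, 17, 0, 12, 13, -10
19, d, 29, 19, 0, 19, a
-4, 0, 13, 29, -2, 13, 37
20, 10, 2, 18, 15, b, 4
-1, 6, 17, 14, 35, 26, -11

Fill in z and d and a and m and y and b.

z = 26, d = -4, a = 4, m = 15, y = -2, b = 17

The known cells in row 6 total 69, leaving 86 − 69 = 17 for the blank.
The known cells in row 3 total 60, leaving 86 − 60 = 26 for the blank.
The known cells in column 6 total 88, leaving 86 − 88 = -2 for the blank.
The known cells in column 2 total 90, leaving 86 − 90 = -4 for the blank.
The known cells in row 4 total 82, leaving 86 − 82 = 4 for the blank.
The known cells in row 2 total 71, leaving 86 − 71 = 15 for the blank.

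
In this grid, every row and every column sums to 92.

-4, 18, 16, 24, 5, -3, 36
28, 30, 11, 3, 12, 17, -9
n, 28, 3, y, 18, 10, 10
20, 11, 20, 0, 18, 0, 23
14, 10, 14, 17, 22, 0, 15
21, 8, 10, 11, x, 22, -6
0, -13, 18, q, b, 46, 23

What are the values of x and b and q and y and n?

Row 6: 21 + 8 + 10 + 11 + 22 − 6 = 66, so its missing entry is 92 − 66 = 26.
Column 1: -4 + 28 + 20 + 14 + 21 + 0 = 79, so its missing entry is 92 − 79 = 13.
Column 5: 5 + 12 + 18 + 18 + 22 + 26 = 101, so its missing entry is 92 − 101 = -9.
Row 3: 13 + 28 + 3 + 18 + 10 + 10 = 82, so its missing entry is 92 − 82 = 10.
Row 7: 0 − 13 + 18 − 9 + 46 + 23 = 65, so its missing entry is 92 − 65 = 27.

x = 26, b = -9, q = 27, y = 10, n = 13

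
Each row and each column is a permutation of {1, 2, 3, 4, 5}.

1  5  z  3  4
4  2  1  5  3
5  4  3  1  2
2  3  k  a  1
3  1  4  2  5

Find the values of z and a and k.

z = 2, a = 4, k = 5

For row 1, column 3: row 1 already has {1, 3, 4, 5}; that leaves 2.
For row 4, column 4: column 4 already has {1, 2, 3, 5}; that leaves 4.
For row 4, column 3: row 4 already has {1, 2, 3, 4}; that leaves 5.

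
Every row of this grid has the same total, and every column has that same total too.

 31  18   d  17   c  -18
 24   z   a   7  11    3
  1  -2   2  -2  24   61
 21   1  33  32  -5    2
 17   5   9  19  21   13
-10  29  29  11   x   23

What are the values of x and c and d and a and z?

Rows 3 and 4 both sum to 84, so that's the common total.
The known cells in column 2 total 51, leaving 84 − 51 = 33 for the blank.
The known cells in row 2 total 78, leaving 84 − 78 = 6 for the blank.
The known cells in row 6 total 82, leaving 84 − 82 = 2 for the blank.
The known cells in column 5 total 53, leaving 84 − 53 = 31 for the blank.
The known cells in row 1 total 79, leaving 84 − 79 = 5 for the blank.

x = 2, c = 31, d = 5, a = 6, z = 33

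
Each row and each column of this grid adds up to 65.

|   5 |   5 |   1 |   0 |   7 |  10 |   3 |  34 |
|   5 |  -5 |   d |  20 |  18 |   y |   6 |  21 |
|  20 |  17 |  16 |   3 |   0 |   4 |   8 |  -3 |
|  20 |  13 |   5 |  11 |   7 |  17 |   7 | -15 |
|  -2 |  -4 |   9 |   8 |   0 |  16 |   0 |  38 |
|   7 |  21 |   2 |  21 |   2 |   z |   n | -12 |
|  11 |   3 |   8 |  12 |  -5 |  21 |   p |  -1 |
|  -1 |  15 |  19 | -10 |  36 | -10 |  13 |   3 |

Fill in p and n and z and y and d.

p = 16, n = 12, z = 12, y = -5, d = 5

Column 3 has 1 + 16 + 5 + 9 + 2 + 8 + 19 = 60; the blank must be 65 − 60 = 5.
Row 2 has 5 − 5 + 5 + 20 + 18 + 6 + 21 = 70; the blank must be 65 − 70 = -5.
Column 6 has 10 − 5 + 4 + 17 + 16 + 21 − 10 = 53; the blank must be 65 − 53 = 12.
Row 6 has 7 + 21 + 2 + 21 + 2 + 12 − 12 = 53; the blank must be 65 − 53 = 12.
Row 7 has 11 + 3 + 8 + 12 − 5 + 21 − 1 = 49; the blank must be 65 − 49 = 16.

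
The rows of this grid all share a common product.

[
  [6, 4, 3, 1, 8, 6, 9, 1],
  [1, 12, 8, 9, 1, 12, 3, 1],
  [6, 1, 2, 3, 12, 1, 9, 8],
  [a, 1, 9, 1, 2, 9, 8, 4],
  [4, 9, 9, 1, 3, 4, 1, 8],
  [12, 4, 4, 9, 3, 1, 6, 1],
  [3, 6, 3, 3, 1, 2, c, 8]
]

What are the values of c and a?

Rows 1 and 2 each multiply to 31104, so every row has product 31104.
Row 7: 3×6×3×3×1×2×8 = 2592, so the missing entry is 31104 ÷ 2592 = 12.
Row 4: 1×9×1×2×9×8×4 = 5184, so the missing entry is 31104 ÷ 5184 = 6.

c = 12, a = 6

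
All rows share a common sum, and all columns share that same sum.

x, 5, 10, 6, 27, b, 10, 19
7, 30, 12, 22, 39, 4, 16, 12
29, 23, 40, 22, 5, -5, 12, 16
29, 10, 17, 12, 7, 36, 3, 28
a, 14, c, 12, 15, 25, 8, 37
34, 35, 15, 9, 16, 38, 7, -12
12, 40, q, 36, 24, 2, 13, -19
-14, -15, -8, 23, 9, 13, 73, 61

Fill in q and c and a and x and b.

q = 34, c = 22, a = 9, x = 36, b = 29

Rows 2 and 3 both sum to 142, so that's the common total.
Row 7: 12 + 40 + 36 + 24 + 2 + 13 − 19 = 108, so its missing entry is 142 − 108 = 34.
Column 3: 10 + 12 + 40 + 17 + 15 + 34 − 8 = 120, so its missing entry is 142 − 120 = 22.
Row 5: 14 + 22 + 12 + 15 + 25 + 8 + 37 = 133, so its missing entry is 142 − 133 = 9.
Column 1: 7 + 29 + 29 + 9 + 34 + 12 − 14 = 106, so its missing entry is 142 − 106 = 36.
Row 1: 36 + 5 + 10 + 6 + 27 + 10 + 19 = 113, so its missing entry is 142 − 113 = 29.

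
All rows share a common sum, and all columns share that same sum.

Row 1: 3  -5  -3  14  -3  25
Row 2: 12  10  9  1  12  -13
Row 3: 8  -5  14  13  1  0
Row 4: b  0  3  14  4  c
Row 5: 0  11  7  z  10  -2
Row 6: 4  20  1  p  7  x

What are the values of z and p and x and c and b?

z = 5, p = -16, x = 15, c = 6, b = 4

Rows 1 and 2 both sum to 31, so that's the common total.
Row 5: 0 + 11 + 7 + 10 − 2 = 26, so its missing entry is 31 − 26 = 5.
Column 1: 3 + 12 + 8 + 0 + 4 = 27, so its missing entry is 31 − 27 = 4.
Column 4: 14 + 1 + 13 + 14 + 5 = 47, so its missing entry is 31 − 47 = -16.
Row 6: 4 + 20 + 1 − 16 + 7 = 16, so its missing entry is 31 − 16 = 15.
Row 4: 4 + 0 + 3 + 14 + 4 = 25, so its missing entry is 31 − 25 = 6.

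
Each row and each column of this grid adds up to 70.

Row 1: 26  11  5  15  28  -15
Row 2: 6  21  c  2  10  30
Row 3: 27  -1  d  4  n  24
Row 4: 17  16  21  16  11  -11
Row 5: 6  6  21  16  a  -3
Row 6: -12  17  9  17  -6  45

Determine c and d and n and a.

The known cells in row 5 total 46, leaving 70 − 46 = 24 for the blank.
The known cells in column 5 total 67, leaving 70 − 67 = 3 for the blank.
The known cells in row 2 total 69, leaving 70 − 69 = 1 for the blank.
The known cells in row 3 total 57, leaving 70 − 57 = 13 for the blank.

c = 1, d = 13, n = 3, a = 24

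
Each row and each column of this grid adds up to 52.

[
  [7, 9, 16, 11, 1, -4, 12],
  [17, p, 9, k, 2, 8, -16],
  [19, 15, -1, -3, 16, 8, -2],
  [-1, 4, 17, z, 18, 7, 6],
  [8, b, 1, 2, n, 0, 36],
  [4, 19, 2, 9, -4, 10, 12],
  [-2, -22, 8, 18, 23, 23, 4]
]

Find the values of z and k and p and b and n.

Column 5 has 1 + 2 + 16 + 18 − 4 + 23 = 56; the blank must be 52 − 56 = -4.
Row 5 has 8 + 1 + 2 − 4 + 0 + 36 = 43; the blank must be 52 − 43 = 9.
Column 2 has 9 + 15 + 4 + 9 + 19 − 22 = 34; the blank must be 52 − 34 = 18.
Row 4 has -1 + 4 + 17 + 18 + 7 + 6 = 51; the blank must be 52 − 51 = 1.
Row 2 has 17 + 18 + 9 + 2 + 8 − 16 = 38; the blank must be 52 − 38 = 14.

z = 1, k = 14, p = 18, b = 9, n = -4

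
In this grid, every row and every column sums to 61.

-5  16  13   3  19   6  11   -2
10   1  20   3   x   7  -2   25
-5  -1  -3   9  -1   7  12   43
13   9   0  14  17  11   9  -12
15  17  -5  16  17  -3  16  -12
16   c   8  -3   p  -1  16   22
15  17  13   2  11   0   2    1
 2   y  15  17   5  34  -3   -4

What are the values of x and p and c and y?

x = -3, p = -4, c = 7, y = -5

Row 8 has 2 + 15 + 17 + 5 + 34 − 3 − 4 = 66; the blank must be 61 − 66 = -5.
Column 2 has 16 + 1 − 1 + 9 + 17 + 17 − 5 = 54; the blank must be 61 − 54 = 7.
Row 6 has 16 + 7 + 8 − 3 − 1 + 16 + 22 = 65; the blank must be 61 − 65 = -4.
Row 2 has 10 + 1 + 20 + 3 + 7 − 2 + 25 = 64; the blank must be 61 − 64 = -3.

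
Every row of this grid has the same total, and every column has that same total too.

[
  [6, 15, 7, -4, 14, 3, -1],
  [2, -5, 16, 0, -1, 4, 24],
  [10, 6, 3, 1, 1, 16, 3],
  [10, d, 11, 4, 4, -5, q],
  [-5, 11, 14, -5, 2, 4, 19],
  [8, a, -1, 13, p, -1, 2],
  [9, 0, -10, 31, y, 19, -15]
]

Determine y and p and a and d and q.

Rows 1 and 2 both sum to 40, so that's the common total.
Row 7 has 9 + 0 − 10 + 31 + 19 − 15 = 34; the blank must be 40 − 34 = 6.
Column 5 has 14 − 1 + 1 + 4 + 2 + 6 = 26; the blank must be 40 − 26 = 14.
Row 6 has 8 − 1 + 13 + 14 − 1 + 2 = 35; the blank must be 40 − 35 = 5.
Column 2 has 15 − 5 + 6 + 11 + 5 + 0 = 32; the blank must be 40 − 32 = 8.
Row 4 has 10 + 8 + 11 + 4 + 4 − 5 = 32; the blank must be 40 − 32 = 8.

y = 6, p = 14, a = 5, d = 8, q = 8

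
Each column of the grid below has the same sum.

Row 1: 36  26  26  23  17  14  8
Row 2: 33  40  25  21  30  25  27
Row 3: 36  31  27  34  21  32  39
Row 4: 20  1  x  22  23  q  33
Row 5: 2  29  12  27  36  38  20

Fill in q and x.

q = 18, x = 37

Columns 1 and 4 both add up to 127, so every column sums to 127.
Column 6: 14 + 25 + 32 + 38 = 109, so the missing entry is 127 − 109 = 18.
Column 3: 26 + 25 + 27 + 12 = 90, so the missing entry is 127 − 90 = 37.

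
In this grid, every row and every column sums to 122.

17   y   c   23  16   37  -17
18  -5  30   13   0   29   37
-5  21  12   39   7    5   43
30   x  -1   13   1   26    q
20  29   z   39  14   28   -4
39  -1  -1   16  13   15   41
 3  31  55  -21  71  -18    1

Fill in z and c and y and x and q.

Row 5 has 20 + 29 + 39 + 14 + 28 − 4 = 126; the blank must be 122 − 126 = -4.
Column 3 has 30 + 12 − 1 − 4 − 1 + 55 = 91; the blank must be 122 − 91 = 31.
Row 1 has 17 + 31 + 23 + 16 + 37 − 17 = 107; the blank must be 122 − 107 = 15.
Column 2 has 15 − 5 + 21 + 29 − 1 + 31 = 90; the blank must be 122 − 90 = 32.
Row 4 has 30 + 32 − 1 + 13 + 1 + 26 = 101; the blank must be 122 − 101 = 21.

z = -4, c = 31, y = 15, x = 32, q = 21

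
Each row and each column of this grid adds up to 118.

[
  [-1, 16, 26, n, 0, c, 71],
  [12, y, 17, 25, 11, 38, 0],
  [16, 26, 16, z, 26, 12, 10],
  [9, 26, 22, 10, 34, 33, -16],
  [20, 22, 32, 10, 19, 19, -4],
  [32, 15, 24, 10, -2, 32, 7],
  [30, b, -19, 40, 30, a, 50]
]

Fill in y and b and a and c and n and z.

y = 15, b = -2, a = -11, c = -5, n = 11, z = 12

The known cells in row 2 total 103, leaving 118 − 103 = 15 for the blank.
The known cells in column 2 total 120, leaving 118 − 120 = -2 for the blank.
The known cells in row 7 total 129, leaving 118 − 129 = -11 for the blank.
The known cells in row 3 total 106, leaving 118 − 106 = 12 for the blank.
The known cells in column 4 total 107, leaving 118 − 107 = 11 for the blank.
The known cells in row 1 total 123, leaving 118 − 123 = -5 for the blank.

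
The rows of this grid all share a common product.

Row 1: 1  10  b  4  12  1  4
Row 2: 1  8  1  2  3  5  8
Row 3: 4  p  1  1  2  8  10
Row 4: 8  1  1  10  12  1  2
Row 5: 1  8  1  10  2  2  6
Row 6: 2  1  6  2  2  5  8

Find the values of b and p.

Rows 2 and 6 each multiply to 1920, so every row has product 1920.
Row 1: 1×10×4×12×1×4 = 1920, so the missing entry is 1920 ÷ 1920 = 1.
Row 3: 4×1×1×2×8×10 = 640, so the missing entry is 1920 ÷ 640 = 3.

b = 1, p = 3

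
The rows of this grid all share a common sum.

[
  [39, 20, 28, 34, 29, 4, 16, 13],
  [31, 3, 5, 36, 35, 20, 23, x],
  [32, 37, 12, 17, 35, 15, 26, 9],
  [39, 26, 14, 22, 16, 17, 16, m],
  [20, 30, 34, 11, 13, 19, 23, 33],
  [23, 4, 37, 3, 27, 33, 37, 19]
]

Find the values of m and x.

The complete rows each total 183.
Row 4 is missing 183 − 150 = 33 (since 39 + 26 + 14 + 22 + 16 + 17 + 16 = 150).
Row 2 is missing 183 − 153 = 30 (since 31 + 3 + 5 + 36 + 35 + 20 + 23 = 153).

m = 33, x = 30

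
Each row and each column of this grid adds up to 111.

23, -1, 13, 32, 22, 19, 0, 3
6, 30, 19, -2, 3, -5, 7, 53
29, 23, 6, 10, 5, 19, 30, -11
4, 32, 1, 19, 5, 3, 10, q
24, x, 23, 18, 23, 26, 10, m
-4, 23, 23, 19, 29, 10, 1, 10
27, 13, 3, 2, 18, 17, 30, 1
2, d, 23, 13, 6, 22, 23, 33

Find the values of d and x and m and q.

d = -11, x = 2, m = -15, q = 37

Row 4: 4 + 32 + 1 + 19 + 5 + 3 + 10 = 74, so its missing entry is 111 − 74 = 37.
Row 8: 2 + 23 + 13 + 6 + 22 + 23 + 33 = 122, so its missing entry is 111 − 122 = -11.
Column 8: 3 + 53 − 11 + 37 + 10 + 1 + 33 = 126, so its missing entry is 111 − 126 = -15.
Row 5: 24 + 23 + 18 + 23 + 26 + 10 − 15 = 109, so its missing entry is 111 − 109 = 2.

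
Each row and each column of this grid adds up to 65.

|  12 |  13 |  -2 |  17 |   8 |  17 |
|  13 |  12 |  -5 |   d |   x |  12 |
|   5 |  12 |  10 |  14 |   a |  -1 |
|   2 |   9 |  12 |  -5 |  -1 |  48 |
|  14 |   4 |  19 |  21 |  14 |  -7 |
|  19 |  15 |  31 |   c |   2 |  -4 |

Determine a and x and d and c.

a = 25, x = 17, d = 16, c = 2

Row 6: 19 + 15 + 31 + 2 − 4 = 63, so its missing entry is 65 − 63 = 2.
Row 3: 5 + 12 + 10 + 14 − 1 = 40, so its missing entry is 65 − 40 = 25.
Column 4: 17 + 14 − 5 + 21 + 2 = 49, so its missing entry is 65 − 49 = 16.
Row 2: 13 + 12 − 5 + 16 + 12 = 48, so its missing entry is 65 − 48 = 17.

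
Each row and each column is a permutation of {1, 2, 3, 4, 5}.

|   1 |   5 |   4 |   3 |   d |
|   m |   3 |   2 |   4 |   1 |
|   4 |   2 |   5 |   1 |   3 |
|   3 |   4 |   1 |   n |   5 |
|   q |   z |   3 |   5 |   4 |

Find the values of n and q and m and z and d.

n = 2, q = 2, m = 5, z = 1, d = 2

Cell (1,5): row 1 already has {1, 3, 4, 5} → 2.
At (row 4, col 4): row 4 already has {1, 3, 4, 5}, so the value is 2.
For row 2, column 1: row 2 already has {1, 2, 3, 4}; that leaves 5.
At (row 5, col 1): column 1 already has {1, 3, 4, 5}, so the value is 2.
At (row 5, col 2): row 5 already has {2, 3, 4, 5}, so the value is 1.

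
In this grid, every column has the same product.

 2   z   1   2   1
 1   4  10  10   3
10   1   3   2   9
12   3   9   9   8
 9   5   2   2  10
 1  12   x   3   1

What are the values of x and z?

Columns 1 and 5 each multiply to 2160, so every column has product 2160.
Column 3: 1×10×3×9×2 = 540, so the missing entry is 2160 ÷ 540 = 4.
Column 2: 4×1×3×5×12 = 720, so the missing entry is 2160 ÷ 720 = 3.

x = 4, z = 3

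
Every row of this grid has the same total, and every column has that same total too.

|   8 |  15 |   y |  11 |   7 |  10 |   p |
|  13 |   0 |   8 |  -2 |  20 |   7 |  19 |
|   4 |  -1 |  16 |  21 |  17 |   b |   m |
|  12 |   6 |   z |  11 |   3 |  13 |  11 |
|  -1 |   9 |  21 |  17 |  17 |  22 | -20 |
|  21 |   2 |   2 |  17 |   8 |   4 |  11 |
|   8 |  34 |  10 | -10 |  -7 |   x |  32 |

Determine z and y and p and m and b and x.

z = 9, y = -1, p = 15, m = -3, b = 11, x = -2

Rows 2 and 5 both sum to 65, so that's the common total.
The known cells in row 7 total 67, leaving 65 − 67 = -2 for the blank.
The known cells in row 4 total 56, leaving 65 − 56 = 9 for the blank.
The known cells in column 3 total 66, leaving 65 − 66 = -1 for the blank.
The known cells in row 1 total 50, leaving 65 − 50 = 15 for the blank.
The known cells in column 7 total 68, leaving 65 − 68 = -3 for the blank.
The known cells in row 3 total 54, leaving 65 − 54 = 11 for the blank.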